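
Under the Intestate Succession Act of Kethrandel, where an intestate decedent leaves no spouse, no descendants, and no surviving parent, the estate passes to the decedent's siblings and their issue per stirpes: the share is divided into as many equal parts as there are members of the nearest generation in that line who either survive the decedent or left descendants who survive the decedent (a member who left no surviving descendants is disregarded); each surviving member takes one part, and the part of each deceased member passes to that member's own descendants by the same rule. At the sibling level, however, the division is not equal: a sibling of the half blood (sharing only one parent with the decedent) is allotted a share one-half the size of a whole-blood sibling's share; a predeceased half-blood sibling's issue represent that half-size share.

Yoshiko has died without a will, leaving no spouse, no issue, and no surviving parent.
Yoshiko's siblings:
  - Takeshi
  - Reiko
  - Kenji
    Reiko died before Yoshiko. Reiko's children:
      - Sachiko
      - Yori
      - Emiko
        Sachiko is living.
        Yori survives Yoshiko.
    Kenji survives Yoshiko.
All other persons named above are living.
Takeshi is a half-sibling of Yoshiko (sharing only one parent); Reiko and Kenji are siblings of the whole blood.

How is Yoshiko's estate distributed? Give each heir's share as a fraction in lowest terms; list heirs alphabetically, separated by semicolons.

No spouse, descendants, or parent survives, so the estate passes to Yoshiko's siblings per stirpes.
Half-blood siblings count for one-half the weight of whole-blood siblings at the initial division.
Dividing 1 in proportion to weights (total weight 5/2): Takeshi (weight 1/2) → 1/5; Reiko (weight 1) → 2/5; Kenji (weight 1) → 2/5.
Takeshi is living and takes 1/5.
Reiko predeceased; the 2/5 allotted to Reiko's branch passes to Reiko's issue by representation.
The 2/5 is divided into 3 equal shares of 2/15 among Sachiko, Yori, Emiko.
Sachiko is living and takes 2/15.
Yori is living and takes 2/15.
Emiko is living and takes 2/15.
Kenji is living and takes 2/5.

Emiko 2/15; Kenji 2/5; Sachiko 2/15; Takeshi 1/5; Yori 2/15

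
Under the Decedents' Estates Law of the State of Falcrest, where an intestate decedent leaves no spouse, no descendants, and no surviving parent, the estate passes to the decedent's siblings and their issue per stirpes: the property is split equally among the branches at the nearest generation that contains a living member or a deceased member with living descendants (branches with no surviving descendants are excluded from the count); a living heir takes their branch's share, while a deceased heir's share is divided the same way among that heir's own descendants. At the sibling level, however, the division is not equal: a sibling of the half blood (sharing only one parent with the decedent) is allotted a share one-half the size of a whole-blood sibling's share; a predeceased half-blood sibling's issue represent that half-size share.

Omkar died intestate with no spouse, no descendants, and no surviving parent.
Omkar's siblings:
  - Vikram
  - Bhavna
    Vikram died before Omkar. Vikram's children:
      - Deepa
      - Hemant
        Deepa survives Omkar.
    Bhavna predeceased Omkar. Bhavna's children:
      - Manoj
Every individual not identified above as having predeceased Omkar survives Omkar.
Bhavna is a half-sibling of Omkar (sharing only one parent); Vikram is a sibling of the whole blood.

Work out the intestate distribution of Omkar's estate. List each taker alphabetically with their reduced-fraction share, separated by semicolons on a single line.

Deepa 1/3; Hemant 1/3; Manoj 1/3

No spouse, descendants, or parent survives, so the estate passes to Omkar's siblings per stirpes.
Half-blood siblings count for one-half the weight of whole-blood siblings at the initial division.
Dividing 1 in proportion to weights (total weight 3/2): Vikram (weight 1) → 2/3; Bhavna (weight 1/2) → 1/3.
Vikram predeceased; the 2/3 allotted to Vikram's branch passes to Vikram's issue by representation.
The 2/3 is divided into 2 equal shares of 1/3 among Deepa, Hemant.
Deepa is living and takes 1/3.
Hemant is living and takes 1/3.
Bhavna predeceased; the 1/3 allotted to Bhavna's branch passes to Bhavna's issue by representation.
Manoj is the sole taker at this level and receives the full 1/3.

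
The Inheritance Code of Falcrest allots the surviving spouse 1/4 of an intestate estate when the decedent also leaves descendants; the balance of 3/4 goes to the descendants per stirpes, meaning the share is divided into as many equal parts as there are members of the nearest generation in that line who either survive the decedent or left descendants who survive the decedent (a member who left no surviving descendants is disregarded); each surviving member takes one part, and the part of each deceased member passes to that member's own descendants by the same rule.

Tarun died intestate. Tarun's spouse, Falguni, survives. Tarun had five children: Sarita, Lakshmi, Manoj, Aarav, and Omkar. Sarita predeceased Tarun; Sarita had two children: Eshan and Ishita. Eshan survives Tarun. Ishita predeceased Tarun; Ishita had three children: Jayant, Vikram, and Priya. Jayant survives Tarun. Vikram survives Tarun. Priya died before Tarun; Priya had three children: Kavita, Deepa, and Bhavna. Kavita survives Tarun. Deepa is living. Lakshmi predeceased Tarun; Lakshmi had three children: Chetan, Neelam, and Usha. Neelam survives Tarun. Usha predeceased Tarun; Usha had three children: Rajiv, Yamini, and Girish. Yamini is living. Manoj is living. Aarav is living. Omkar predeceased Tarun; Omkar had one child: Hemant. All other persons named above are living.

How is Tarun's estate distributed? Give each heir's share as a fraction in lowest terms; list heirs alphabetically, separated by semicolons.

Falguni, as surviving spouse, takes 1/4.
The remaining 3/4 passes to Tarun's descendants per stirpes.
The 3/4 is divided into 5 equal shares of 3/20 among Sarita, Lakshmi, Manoj, Aarav, Omkar.
Sarita predeceased; the 3/20 allotted to Sarita's branch passes to Sarita's issue by representation.
The 3/20 is divided into 2 equal shares of 3/40 among Eshan, Ishita.
Eshan is living and takes 3/40.
Ishita predeceased; the 3/40 allotted to Ishita's branch passes to Ishita's issue by representation.
The 3/40 is divided into 3 equal shares of 1/40 among Jayant, Vikram, Priya.
Jayant is living and takes 1/40.
Vikram is living and takes 1/40.
Priya predeceased; the 1/40 allotted to Priya's branch passes to Priya's issue by representation.
The 1/40 is divided into 3 equal shares of 1/120 among Kavita, Deepa, Bhavna.
Kavita is living and takes 1/120.
Deepa is living and takes 1/120.
Bhavna is living and takes 1/120.
Lakshmi predeceased; the 3/20 allotted to Lakshmi's branch passes to Lakshmi's issue by representation.
The 3/20 is divided into 3 equal shares of 1/20 among Chetan, Neelam, Usha.
Chetan is living and takes 1/20.
Neelam is living and takes 1/20.
Usha predeceased; the 1/20 allotted to Usha's branch passes to Usha's issue by representation.
The 1/20 is divided into 3 equal shares of 1/60 among Rajiv, Yamini, Girish.
Rajiv is living and takes 1/60.
Yamini is living and takes 1/60.
Girish is living and takes 1/60.
Manoj is living and takes 3/20.
Aarav is living and takes 3/20.
Omkar predeceased; the 3/20 allotted to Omkar's branch passes to Omkar's issue by representation.
Hemant is the sole taker at this level and receives the full 3/20.

Aarav 3/20; Bhavna 1/120; Chetan 1/20; Deepa 1/120; Eshan 3/40; Falguni 1/4; Girish 1/60; Hemant 3/20; Jayant 1/40; Kavita 1/120; Manoj 3/20; Neelam 1/20; Rajiv 1/60; Vikram 1/40; Yamini 1/60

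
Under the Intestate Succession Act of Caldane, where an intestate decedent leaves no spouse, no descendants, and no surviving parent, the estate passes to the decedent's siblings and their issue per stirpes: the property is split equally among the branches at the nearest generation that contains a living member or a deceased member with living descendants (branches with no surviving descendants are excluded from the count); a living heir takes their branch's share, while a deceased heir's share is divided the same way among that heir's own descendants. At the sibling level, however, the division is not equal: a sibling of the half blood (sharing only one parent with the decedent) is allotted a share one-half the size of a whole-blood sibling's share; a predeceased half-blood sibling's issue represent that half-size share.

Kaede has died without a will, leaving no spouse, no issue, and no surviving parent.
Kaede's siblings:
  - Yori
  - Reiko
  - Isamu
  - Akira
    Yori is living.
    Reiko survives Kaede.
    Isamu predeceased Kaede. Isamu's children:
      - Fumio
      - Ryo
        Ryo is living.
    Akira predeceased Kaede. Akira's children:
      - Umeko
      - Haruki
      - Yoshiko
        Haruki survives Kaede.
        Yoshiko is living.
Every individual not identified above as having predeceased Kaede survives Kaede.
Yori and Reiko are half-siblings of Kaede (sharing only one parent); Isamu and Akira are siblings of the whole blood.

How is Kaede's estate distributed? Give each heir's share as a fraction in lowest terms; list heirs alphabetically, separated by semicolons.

No spouse, descendants, or parent survives, so the estate passes to Kaede's siblings per stirpes.
Half-blood siblings count for one-half the weight of whole-blood siblings at the initial division.
Dividing 1 in proportion to weights (total weight 3): Yori (weight 1/2) → 1/6; Reiko (weight 1/2) → 1/6; Isamu (weight 1) → 1/3; Akira (weight 1) → 1/3.
Yori is living and takes 1/6.
Reiko is living and takes 1/6.
Isamu predeceased; the 1/3 allotted to Isamu's branch passes to Isamu's issue by representation.
The 1/3 is divided into 2 equal shares of 1/6 among Fumio, Ryo.
Fumio is living and takes 1/6.
Ryo is living and takes 1/6.
Akira predeceased; the 1/3 allotted to Akira's branch passes to Akira's issue by representation.
The 1/3 is divided into 3 equal shares of 1/9 among Umeko, Haruki, Yoshiko.
Umeko is living and takes 1/9.
Haruki is living and takes 1/9.
Yoshiko is living and takes 1/9.

Fumio 1/6; Haruki 1/9; Reiko 1/6; Ryo 1/6; Umeko 1/9; Yori 1/6; Yoshiko 1/9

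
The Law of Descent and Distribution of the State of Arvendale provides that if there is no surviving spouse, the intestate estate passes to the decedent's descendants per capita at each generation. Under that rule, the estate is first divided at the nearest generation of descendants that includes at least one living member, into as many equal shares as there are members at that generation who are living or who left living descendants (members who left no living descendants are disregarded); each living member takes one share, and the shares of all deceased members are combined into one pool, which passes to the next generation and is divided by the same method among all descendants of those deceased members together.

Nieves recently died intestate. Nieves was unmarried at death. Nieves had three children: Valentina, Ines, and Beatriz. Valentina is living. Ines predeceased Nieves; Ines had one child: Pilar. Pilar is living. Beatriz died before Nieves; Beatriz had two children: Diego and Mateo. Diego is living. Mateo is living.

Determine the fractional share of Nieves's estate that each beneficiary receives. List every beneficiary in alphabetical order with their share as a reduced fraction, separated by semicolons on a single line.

There is no surviving spouse, so the entire estate passes to Nieves's descendants per capita at each generation.
At generation 1 (Valentina, Ines, Beatriz) there are 3 shares of (1)/3 = 1/3 each.
Living: Valentina — each takes 1/3.
Deceased: Ines and Beatriz. Their combined 2/3 is pooled and carried to generation 2.
At generation 2 (Pilar, Diego, Mateo) there are 3 shares of (2/3)/3 = 2/9 each.
Living: Pilar, Diego, and Mateo — each takes 2/9.

Diego 2/9; Mateo 2/9; Pilar 2/9; Valentina 1/3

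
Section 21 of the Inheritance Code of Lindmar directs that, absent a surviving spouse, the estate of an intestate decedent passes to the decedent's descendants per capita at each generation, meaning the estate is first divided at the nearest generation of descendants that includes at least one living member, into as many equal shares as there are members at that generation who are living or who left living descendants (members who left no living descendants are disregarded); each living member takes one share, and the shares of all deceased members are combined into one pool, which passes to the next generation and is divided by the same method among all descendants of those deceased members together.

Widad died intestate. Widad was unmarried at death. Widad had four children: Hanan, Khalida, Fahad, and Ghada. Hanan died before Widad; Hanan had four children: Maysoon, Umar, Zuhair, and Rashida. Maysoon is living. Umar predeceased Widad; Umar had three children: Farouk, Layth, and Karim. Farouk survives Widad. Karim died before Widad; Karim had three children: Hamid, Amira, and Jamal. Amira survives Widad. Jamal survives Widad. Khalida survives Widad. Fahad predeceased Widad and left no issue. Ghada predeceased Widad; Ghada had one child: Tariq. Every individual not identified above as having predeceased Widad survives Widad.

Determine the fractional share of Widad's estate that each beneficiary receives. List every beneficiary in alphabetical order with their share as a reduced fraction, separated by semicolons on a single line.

There is no surviving spouse, so the entire estate passes to Widad's descendants per capita at each generation.
At generation 1 (Hanan, Khalida, Ghada) there are 3 shares of (1)/3 = 1/3 each.
Living: Khalida — each takes 1/3.
Deceased: Hanan and Ghada. Their combined 2/3 is pooled and carried to generation 2.
At generation 2 (Maysoon, Umar, Zuhair, Rashida, Tariq) there are 5 shares of (2/3)/5 = 2/15 each.
Living: Maysoon, Zuhair, Rashida, and Tariq — each takes 2/15.
Deceased: Umar. That 2/15 share is carried to generation 3.
At generation 3 (Farouk, Layth, Karim) there are 3 shares of (2/15)/3 = 2/45 each.
Living: Farouk and Layth — each takes 2/45.
Deceased: Karim. That 2/45 share is carried to generation 4.
At generation 4 (Hamid, Amira, Jamal) there are 3 shares of (2/45)/3 = 2/135 each.
Living: Hamid, Amira, and Jamal — each takes 2/135.

Amira 2/135; Farouk 2/45; Hamid 2/135; Jamal 2/135; Khalida 1/3; Layth 2/45; Maysoon 2/15; Rashida 2/15; Tariq 2/15; Zuhair 2/15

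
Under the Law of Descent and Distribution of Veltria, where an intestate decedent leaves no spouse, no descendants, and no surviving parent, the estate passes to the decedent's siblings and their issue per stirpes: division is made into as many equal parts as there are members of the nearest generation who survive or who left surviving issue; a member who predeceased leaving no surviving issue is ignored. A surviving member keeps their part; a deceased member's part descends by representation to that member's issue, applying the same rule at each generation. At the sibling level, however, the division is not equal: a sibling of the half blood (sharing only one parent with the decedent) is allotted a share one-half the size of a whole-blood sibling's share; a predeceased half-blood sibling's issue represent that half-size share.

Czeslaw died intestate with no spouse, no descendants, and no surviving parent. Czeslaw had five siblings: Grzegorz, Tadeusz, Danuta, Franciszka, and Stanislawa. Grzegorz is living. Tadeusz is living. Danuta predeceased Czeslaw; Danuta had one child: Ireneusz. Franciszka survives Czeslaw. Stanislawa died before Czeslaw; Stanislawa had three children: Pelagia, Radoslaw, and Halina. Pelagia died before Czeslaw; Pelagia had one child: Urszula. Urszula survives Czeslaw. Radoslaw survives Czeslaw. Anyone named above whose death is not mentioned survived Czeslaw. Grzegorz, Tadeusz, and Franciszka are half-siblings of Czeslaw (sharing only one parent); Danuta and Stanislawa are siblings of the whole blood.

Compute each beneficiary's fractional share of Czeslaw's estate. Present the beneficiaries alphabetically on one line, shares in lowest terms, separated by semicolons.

Franciszka 1/7; Grzegorz 1/7; Halina 2/21; Ireneusz 2/7; Radoslaw 2/21; Tadeusz 1/7; Urszula 2/21

No spouse, descendants, or parent survives, so the estate passes to Czeslaw's siblings per stirpes.
Half-blood siblings count for one-half the weight of whole-blood siblings at the initial division.
Dividing 1 in proportion to weights (total weight 7/2): Grzegorz (weight 1/2) → 1/7; Tadeusz (weight 1/2) → 1/7; Danuta (weight 1) → 2/7; Franciszka (weight 1/2) → 1/7; Stanislawa (weight 1) → 2/7.
Grzegorz is living and takes 1/7.
Tadeusz is living and takes 1/7.
Danuta predeceased; the 2/7 allotted to Danuta's branch passes to Danuta's issue by representation.
Ireneusz is the sole taker at this level and receives the full 2/7.
Franciszka is living and takes 1/7.
Stanislawa predeceased; the 2/7 allotted to Stanislawa's branch passes to Stanislawa's issue by representation.
The 2/7 is divided into 3 equal shares of 2/21 among Pelagia, Radoslaw, Halina.
Pelagia predeceased; the 2/21 allotted to Pelagia's branch passes to Pelagia's issue by representation.
Urszula is the sole taker at this level and receives the full 2/21.
Radoslaw is living and takes 2/21.
Halina is living and takes 2/21.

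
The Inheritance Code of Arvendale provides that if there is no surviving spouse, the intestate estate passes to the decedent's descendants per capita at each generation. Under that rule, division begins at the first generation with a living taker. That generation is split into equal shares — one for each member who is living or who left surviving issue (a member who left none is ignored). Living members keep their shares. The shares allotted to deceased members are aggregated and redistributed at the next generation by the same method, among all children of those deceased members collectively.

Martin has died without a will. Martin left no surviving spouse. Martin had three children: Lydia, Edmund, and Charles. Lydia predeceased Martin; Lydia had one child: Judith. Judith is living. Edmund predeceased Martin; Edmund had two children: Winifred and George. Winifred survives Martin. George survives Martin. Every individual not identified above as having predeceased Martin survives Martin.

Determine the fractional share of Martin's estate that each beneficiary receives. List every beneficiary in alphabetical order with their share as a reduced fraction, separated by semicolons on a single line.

There is no surviving spouse, so the entire estate passes to Martin's descendants per capita at each generation.
At generation 1 (Lydia, Edmund, Charles) there are 3 shares of (1)/3 = 1/3 each.
Living: Charles — each takes 1/3.
Deceased: Lydia and Edmund. Their combined 2/3 is pooled and carried to generation 2.
At generation 2 (Judith, Winifred, George) there are 3 shares of (2/3)/3 = 2/9 each.
Living: Judith, Winifred, and George — each takes 2/9.

Charles 1/3; George 2/9; Judith 2/9; Winifred 2/9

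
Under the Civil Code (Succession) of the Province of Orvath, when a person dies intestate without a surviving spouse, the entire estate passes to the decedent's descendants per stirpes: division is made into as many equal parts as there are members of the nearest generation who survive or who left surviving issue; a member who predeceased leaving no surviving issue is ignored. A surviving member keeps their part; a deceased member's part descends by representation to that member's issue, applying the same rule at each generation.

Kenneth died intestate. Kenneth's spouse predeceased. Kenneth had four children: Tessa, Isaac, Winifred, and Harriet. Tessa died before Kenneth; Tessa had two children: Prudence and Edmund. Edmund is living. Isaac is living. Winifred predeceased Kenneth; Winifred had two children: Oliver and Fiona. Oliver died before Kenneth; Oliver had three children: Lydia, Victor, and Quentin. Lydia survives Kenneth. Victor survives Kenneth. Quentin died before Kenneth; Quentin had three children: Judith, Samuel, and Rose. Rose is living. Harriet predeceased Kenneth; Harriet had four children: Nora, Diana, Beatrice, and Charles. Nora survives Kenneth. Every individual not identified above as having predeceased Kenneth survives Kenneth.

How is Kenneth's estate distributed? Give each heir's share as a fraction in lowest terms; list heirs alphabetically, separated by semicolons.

Beatrice 1/16; Charles 1/16; Diana 1/16; Edmund 1/8; Fiona 1/8; Isaac 1/4; Judith 1/72; Lydia 1/24; Nora 1/16; Prudence 1/8; Rose 1/72; Samuel 1/72; Victor 1/24

There is no surviving spouse, so the entire estate passes to Kenneth's descendants per stirpes.
The estate is divided into 4 equal shares of 1/4 among Tessa, Isaac, Winifred, Harriet.
Tessa predeceased; the 1/4 allotted to Tessa's branch passes to Tessa's issue by representation.
The 1/4 is divided into 2 equal shares of 1/8 among Prudence, Edmund.
Prudence is living and takes 1/8.
Edmund is living and takes 1/8.
Isaac is living and takes 1/4.
Winifred predeceased; the 1/4 allotted to Winifred's branch passes to Winifred's issue by representation.
The 1/4 is divided into 2 equal shares of 1/8 among Oliver, Fiona.
Oliver predeceased; the 1/8 allotted to Oliver's branch passes to Oliver's issue by representation.
The 1/8 is divided into 3 equal shares of 1/24 among Lydia, Victor, Quentin.
Lydia is living and takes 1/24.
Victor is living and takes 1/24.
Quentin predeceased; the 1/24 allotted to Quentin's branch passes to Quentin's issue by representation.
The 1/24 is divided into 3 equal shares of 1/72 among Judith, Samuel, Rose.
Judith is living and takes 1/72.
Samuel is living and takes 1/72.
Rose is living and takes 1/72.
Fiona is living and takes 1/8.
Harriet predeceased; the 1/4 allotted to Harriet's branch passes to Harriet's issue by representation.
The 1/4 is divided into 4 equal shares of 1/16 among Nora, Diana, Beatrice, Charles.
Nora is living and takes 1/16.
Diana is living and takes 1/16.
Beatrice is living and takes 1/16.
Charles is living and takes 1/16.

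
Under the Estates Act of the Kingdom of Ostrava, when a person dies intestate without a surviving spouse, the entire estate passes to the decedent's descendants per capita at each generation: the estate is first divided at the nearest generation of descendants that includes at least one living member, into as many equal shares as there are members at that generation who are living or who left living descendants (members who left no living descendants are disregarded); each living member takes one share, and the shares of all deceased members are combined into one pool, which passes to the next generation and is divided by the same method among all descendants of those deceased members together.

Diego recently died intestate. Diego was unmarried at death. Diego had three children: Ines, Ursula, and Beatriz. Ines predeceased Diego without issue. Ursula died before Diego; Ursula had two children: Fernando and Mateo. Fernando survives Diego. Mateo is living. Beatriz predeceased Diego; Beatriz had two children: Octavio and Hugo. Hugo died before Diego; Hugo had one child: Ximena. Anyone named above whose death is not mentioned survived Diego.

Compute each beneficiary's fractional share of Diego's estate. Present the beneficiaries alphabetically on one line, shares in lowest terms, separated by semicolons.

Fernando 1/4; Mateo 1/4; Octavio 1/4; Ximena 1/4

There is no surviving spouse, so the entire estate passes to Diego's descendants per capita at each generation.
No one at generation 1 (Ursula, Beatriz) is living; moving to the next generation.
At generation 2 (Fernando, Mateo, Octavio, Hugo) there are 4 shares of (1)/4 = 1/4 each.
Living: Fernando, Mateo, and Octavio — each takes 1/4.
Deceased: Hugo. That 1/4 share is carried to generation 3.
At generation 3 (Ximena) there are 1 shares of (1/4)/1 = 1/4 each.
Living: Ximena — each takes 1/4.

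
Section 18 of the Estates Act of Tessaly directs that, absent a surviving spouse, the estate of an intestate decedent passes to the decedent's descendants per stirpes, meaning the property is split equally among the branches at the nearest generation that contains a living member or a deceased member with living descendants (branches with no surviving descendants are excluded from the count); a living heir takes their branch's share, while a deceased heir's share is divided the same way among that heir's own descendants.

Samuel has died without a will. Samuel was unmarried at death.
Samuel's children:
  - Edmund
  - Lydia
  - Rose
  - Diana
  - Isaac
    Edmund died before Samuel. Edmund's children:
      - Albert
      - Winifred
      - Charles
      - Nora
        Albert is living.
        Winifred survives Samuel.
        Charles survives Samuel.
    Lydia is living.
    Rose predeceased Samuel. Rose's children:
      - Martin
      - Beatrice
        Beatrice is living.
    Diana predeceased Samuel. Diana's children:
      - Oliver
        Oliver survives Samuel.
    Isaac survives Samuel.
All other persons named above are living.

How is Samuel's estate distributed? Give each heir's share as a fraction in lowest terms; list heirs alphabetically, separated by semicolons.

Albert 1/20; Beatrice 1/10; Charles 1/20; Isaac 1/5; Lydia 1/5; Martin 1/10; Nora 1/20; Oliver 1/5; Winifred 1/20

There is no surviving spouse, so the entire estate passes to Samuel's descendants per stirpes.
The estate is divided into 5 equal shares of 1/5 among Edmund, Lydia, Rose, Diana, Isaac.
Edmund predeceased; the 1/5 allotted to Edmund's branch passes to Edmund's issue by representation.
The 1/5 is divided into 4 equal shares of 1/20 among Albert, Winifred, Charles, Nora.
Albert is living and takes 1/20.
Winifred is living and takes 1/20.
Charles is living and takes 1/20.
Nora is living and takes 1/20.
Lydia is living and takes 1/5.
Rose predeceased; the 1/5 allotted to Rose's branch passes to Rose's issue by representation.
The 1/5 is divided into 2 equal shares of 1/10 among Martin, Beatrice.
Martin is living and takes 1/10.
Beatrice is living and takes 1/10.
Diana predeceased; the 1/5 allotted to Diana's branch passes to Diana's issue by representation.
Oliver is the sole taker at this level and receives the full 1/5.
Isaac is living and takes 1/5.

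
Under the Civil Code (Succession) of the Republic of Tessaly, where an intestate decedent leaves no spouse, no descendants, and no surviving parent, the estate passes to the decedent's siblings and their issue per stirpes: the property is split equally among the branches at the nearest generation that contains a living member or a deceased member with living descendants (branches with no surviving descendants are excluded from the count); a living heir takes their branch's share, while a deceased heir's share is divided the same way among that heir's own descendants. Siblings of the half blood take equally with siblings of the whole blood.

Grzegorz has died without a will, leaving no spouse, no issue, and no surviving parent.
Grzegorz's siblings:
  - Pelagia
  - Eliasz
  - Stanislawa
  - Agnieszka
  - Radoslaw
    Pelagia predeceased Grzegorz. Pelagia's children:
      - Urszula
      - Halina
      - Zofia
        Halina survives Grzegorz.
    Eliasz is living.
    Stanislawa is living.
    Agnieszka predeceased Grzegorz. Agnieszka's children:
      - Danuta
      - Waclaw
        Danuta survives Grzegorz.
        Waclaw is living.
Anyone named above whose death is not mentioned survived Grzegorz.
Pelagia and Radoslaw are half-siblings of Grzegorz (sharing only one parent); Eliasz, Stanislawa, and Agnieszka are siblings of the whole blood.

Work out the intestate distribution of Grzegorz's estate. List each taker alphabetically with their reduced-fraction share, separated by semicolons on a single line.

Danuta 1/10; Eliasz 1/5; Halina 1/15; Radoslaw 1/5; Stanislawa 1/5; Urszula 1/15; Waclaw 1/10; Zofia 1/15

No spouse, descendants, or parent survives, so the estate passes to Grzegorz's siblings per stirpes.
Half-blood and whole-blood siblings take equally under the stated rule.
The estate is divided into 5 equal shares of 1/5 among Pelagia, Eliasz, Stanislawa, Agnieszka, Radoslaw.
Pelagia predeceased; the 1/5 allotted to Pelagia's branch passes to Pelagia's issue by representation.
The 1/5 is divided into 3 equal shares of 1/15 among Urszula, Halina, Zofia.
Urszula is living and takes 1/15.
Halina is living and takes 1/15.
Zofia is living and takes 1/15.
Eliasz is living and takes 1/5.
Stanislawa is living and takes 1/5.
Agnieszka predeceased; the 1/5 allotted to Agnieszka's branch passes to Agnieszka's issue by representation.
The 1/5 is divided into 2 equal shares of 1/10 among Danuta, Waclaw.
Danuta is living and takes 1/10.
Waclaw is living and takes 1/10.
Radoslaw is living and takes 1/5.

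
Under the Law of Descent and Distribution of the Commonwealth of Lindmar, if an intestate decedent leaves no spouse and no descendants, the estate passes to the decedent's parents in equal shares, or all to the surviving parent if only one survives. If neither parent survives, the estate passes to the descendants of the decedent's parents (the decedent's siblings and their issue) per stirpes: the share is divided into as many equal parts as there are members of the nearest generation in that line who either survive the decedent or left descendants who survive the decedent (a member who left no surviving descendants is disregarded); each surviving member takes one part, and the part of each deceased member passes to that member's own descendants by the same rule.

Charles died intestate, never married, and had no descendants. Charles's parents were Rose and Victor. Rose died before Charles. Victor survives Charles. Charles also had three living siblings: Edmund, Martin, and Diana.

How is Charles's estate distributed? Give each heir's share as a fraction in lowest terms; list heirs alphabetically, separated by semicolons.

Victor 1

Only one parent, Victor, survives, so Victor takes the entire estate. The siblings take nothing because a surviving parent has priority.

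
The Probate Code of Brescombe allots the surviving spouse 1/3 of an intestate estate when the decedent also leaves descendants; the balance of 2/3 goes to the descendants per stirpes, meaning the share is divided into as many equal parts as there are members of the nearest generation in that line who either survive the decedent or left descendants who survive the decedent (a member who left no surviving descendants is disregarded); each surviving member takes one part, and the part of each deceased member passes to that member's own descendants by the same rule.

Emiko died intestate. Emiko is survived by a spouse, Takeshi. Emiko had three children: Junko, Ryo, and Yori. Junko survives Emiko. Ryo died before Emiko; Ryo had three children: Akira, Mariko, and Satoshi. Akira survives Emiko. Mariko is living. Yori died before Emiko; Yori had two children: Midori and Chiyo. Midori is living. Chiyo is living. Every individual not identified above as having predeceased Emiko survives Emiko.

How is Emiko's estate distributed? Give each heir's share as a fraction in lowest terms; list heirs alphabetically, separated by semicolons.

Akira 2/27; Chiyo 1/9; Junko 2/9; Mariko 2/27; Midori 1/9; Satoshi 2/27; Takeshi 1/3

Takeshi, as surviving spouse, takes 1/3.
The remaining 2/3 passes to Emiko's descendants per stirpes.
The 2/3 is divided into 3 equal shares of 2/9 among Junko, Ryo, Yori.
Junko is living and takes 2/9.
Ryo predeceased; the 2/9 allotted to Ryo's branch passes to Ryo's issue by representation.
The 2/9 is divided into 3 equal shares of 2/27 among Akira, Mariko, Satoshi.
Akira is living and takes 2/27.
Mariko is living and takes 2/27.
Satoshi is living and takes 2/27.
Yori predeceased; the 2/9 allotted to Yori's branch passes to Yori's issue by representation.
The 2/9 is divided into 2 equal shares of 1/9 among Midori, Chiyo.
Midori is living and takes 1/9.
Chiyo is living and takes 1/9.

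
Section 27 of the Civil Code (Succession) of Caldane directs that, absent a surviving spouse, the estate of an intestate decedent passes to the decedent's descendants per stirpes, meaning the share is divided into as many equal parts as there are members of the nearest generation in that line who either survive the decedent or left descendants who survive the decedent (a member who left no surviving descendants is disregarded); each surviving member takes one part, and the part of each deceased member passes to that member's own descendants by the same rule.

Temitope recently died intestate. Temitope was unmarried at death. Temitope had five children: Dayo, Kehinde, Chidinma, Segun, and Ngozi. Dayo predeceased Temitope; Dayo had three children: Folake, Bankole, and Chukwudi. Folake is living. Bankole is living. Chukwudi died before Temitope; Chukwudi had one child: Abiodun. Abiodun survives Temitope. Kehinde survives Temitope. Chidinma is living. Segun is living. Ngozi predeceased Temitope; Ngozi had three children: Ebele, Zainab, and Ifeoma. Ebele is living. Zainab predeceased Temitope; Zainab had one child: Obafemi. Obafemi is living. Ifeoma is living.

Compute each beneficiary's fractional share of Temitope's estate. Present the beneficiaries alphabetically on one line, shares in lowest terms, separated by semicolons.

Abiodun 1/15; Bankole 1/15; Chidinma 1/5; Ebele 1/15; Folake 1/15; Ifeoma 1/15; Kehinde 1/5; Obafemi 1/15; Segun 1/5

There is no surviving spouse, so the entire estate passes to Temitope's descendants per stirpes.
The estate is divided into 5 equal shares of 1/5 among Dayo, Kehinde, Chidinma, Segun, Ngozi.
Dayo predeceased; the 1/5 allotted to Dayo's branch passes to Dayo's issue by representation.
The 1/5 is divided into 3 equal shares of 1/15 among Folake, Bankole, Chukwudi.
Folake is living and takes 1/15.
Bankole is living and takes 1/15.
Chukwudi predeceased; the 1/15 allotted to Chukwudi's branch passes to Chukwudi's issue by representation.
Abiodun is the sole taker at this level and receives the full 1/15.
Kehinde is living and takes 1/5.
Chidinma is living and takes 1/5.
Segun is living and takes 1/5.
Ngozi predeceased; the 1/5 allotted to Ngozi's branch passes to Ngozi's issue by representation.
The 1/5 is divided into 3 equal shares of 1/15 among Ebele, Zainab, Ifeoma.
Ebele is living and takes 1/15.
Zainab predeceased; the 1/15 allotted to Zainab's branch passes to Zainab's issue by representation.
Obafemi is the sole taker at this level and receives the full 1/15.
Ifeoma is living and takes 1/15.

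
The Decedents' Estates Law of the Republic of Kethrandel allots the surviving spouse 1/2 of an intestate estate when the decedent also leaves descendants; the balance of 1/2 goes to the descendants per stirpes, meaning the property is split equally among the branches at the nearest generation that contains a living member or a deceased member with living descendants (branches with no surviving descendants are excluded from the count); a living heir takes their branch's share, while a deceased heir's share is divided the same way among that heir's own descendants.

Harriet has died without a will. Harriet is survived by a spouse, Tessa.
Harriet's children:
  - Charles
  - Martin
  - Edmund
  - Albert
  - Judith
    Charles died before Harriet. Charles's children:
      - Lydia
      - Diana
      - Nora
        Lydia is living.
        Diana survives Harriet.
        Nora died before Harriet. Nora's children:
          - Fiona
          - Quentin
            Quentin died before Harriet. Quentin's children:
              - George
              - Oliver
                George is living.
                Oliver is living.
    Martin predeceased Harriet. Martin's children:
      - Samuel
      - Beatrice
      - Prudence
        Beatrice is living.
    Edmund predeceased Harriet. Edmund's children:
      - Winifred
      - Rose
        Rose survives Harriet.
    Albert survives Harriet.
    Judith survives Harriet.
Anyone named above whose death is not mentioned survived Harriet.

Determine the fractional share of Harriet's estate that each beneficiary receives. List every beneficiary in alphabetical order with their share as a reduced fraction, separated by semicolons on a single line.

Albert 1/10; Beatrice 1/30; Diana 1/30; Fiona 1/60; George 1/120; Judith 1/10; Lydia 1/30; Oliver 1/120; Prudence 1/30; Rose 1/20; Samuel 1/30; Tessa 1/2; Winifred 1/20

Tessa, as surviving spouse, takes 1/2.
The remaining 1/2 passes to Harriet's descendants per stirpes.
The 1/2 is divided into 5 equal shares of 1/10 among Charles, Martin, Edmund, Albert, Judith.
Charles predeceased; the 1/10 allotted to Charles's branch passes to Charles's issue by representation.
The 1/10 is divided into 3 equal shares of 1/30 among Lydia, Diana, Nora.
Lydia is living and takes 1/30.
Diana is living and takes 1/30.
Nora predeceased; the 1/30 allotted to Nora's branch passes to Nora's issue by representation.
The 1/30 is divided into 2 equal shares of 1/60 among Fiona, Quentin.
Fiona is living and takes 1/60.
Quentin predeceased; the 1/60 allotted to Quentin's branch passes to Quentin's issue by representation.
The 1/60 is divided into 2 equal shares of 1/120 among George, Oliver.
George is living and takes 1/120.
Oliver is living and takes 1/120.
Martin predeceased; the 1/10 allotted to Martin's branch passes to Martin's issue by representation.
The 1/10 is divided into 3 equal shares of 1/30 among Samuel, Beatrice, Prudence.
Samuel is living and takes 1/30.
Beatrice is living and takes 1/30.
Prudence is living and takes 1/30.
Edmund predeceased; the 1/10 allotted to Edmund's branch passes to Edmund's issue by representation.
The 1/10 is divided into 2 equal shares of 1/20 among Winifred, Rose.
Winifred is living and takes 1/20.
Rose is living and takes 1/20.
Albert is living and takes 1/10.
Judith is living and takes 1/10.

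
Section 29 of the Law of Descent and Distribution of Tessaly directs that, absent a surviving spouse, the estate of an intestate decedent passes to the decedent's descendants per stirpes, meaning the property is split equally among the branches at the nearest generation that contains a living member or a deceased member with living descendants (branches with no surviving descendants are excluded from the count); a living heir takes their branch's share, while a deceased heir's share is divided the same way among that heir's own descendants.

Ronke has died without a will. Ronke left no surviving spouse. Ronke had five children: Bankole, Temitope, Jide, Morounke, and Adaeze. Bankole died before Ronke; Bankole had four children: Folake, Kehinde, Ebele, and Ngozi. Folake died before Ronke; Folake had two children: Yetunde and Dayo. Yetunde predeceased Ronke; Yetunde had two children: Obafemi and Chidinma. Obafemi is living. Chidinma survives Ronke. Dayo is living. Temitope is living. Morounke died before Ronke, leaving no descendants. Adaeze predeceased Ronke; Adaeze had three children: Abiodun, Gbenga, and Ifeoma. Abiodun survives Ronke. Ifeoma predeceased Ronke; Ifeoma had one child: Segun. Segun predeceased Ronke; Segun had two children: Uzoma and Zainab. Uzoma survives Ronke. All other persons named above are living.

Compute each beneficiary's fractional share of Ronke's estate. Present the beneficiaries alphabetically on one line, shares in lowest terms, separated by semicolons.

There is no surviving spouse, so the entire estate passes to Ronke's descendants per stirpes.
Morounke left no surviving issue, so that branch lapses and is disregarded.
The estate is divided into 4 equal shares of 1/4 among Bankole, Temitope, Jide, Adaeze.
Bankole predeceased; the 1/4 allotted to Bankole's branch passes to Bankole's issue by representation.
The 1/4 is divided into 4 equal shares of 1/16 among Folake, Kehinde, Ebele, Ngozi.
Folake predeceased; the 1/16 allotted to Folake's branch passes to Folake's issue by representation.
The 1/16 is divided into 2 equal shares of 1/32 among Yetunde, Dayo.
Yetunde predeceased; the 1/32 allotted to Yetunde's branch passes to Yetunde's issue by representation.
The 1/32 is divided into 2 equal shares of 1/64 among Obafemi, Chidinma.
Obafemi is living and takes 1/64.
Chidinma is living and takes 1/64.
Dayo is living and takes 1/32.
Kehinde is living and takes 1/16.
Ebele is living and takes 1/16.
Ngozi is living and takes 1/16.
Temitope is living and takes 1/4.
Jide is living and takes 1/4.
Adaeze predeceased; the 1/4 allotted to Adaeze's branch passes to Adaeze's issue by representation.
The 1/4 is divided into 3 equal shares of 1/12 among Abiodun, Gbenga, Ifeoma.
Abiodun is living and takes 1/12.
Gbenga is living and takes 1/12.
Ifeoma predeceased; the 1/12 allotted to Ifeoma's branch passes to Ifeoma's issue by representation.
Segun's line is the sole branch at this level, so the full 1/12 passes to Segun's issue by representation.
The 1/12 is divided into 2 equal shares of 1/24 among Uzoma, Zainab.
Uzoma is living and takes 1/24.
Zainab is living and takes 1/24.

Abiodun 1/12; Chidinma 1/64; Dayo 1/32; Ebele 1/16; Gbenga 1/12; Jide 1/4; Kehinde 1/16; Ngozi 1/16; Obafemi 1/64; Temitope 1/4; Uzoma 1/24; Zainab 1/24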